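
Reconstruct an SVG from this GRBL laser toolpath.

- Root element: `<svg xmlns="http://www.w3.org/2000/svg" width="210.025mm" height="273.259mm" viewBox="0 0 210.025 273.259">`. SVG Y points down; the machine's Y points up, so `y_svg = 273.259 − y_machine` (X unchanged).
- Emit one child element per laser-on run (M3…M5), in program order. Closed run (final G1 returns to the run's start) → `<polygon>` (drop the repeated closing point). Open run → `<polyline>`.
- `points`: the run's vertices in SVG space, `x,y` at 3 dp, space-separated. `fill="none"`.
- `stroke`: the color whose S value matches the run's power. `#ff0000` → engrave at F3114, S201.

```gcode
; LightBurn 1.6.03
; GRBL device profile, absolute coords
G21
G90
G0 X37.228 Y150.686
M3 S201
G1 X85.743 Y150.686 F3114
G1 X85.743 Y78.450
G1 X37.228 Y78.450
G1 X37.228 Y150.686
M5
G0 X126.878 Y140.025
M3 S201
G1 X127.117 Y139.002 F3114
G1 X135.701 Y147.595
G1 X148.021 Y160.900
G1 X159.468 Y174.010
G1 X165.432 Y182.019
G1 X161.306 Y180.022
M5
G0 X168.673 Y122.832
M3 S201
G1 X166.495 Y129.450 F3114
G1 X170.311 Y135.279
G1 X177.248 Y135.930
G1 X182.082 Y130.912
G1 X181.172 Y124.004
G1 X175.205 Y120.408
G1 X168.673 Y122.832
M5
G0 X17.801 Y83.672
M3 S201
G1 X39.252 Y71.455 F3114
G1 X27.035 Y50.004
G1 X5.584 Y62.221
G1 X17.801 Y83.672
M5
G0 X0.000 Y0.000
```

<svg xmlns="http://www.w3.org/2000/svg" width="210.025mm" height="273.259mm" viewBox="0 0 210.025 273.259">
  <polygon points="37.228,122.573 85.743,122.573 85.743,194.809 37.228,194.809" fill="none" stroke="#ff0000"/>
  <polyline points="126.878,133.234 127.117,134.257 135.701,125.664 148.021,112.359 159.468,99.249 165.432,91.240 161.306,93.237" fill="none" stroke="#ff0000"/>
  <polygon points="168.673,150.427 166.495,143.809 170.311,137.980 177.248,137.329 182.082,142.347 181.172,149.255 175.205,152.851" fill="none" stroke="#ff0000"/>
  <polygon points="17.801,189.587 39.252,201.804 27.035,223.255 5.584,211.038" fill="none" stroke="#ff0000"/>
</svg>

Machine Y-up, SVG Y-down with viewBox height 273.259, so y_svg = 273.259 − y_machine; X carries over. Every run uses S201, so all elements get stroke `#ff0000` (engrave).

Run 1: The run returns to its start, so emit a `<polygon>` with points (Y-flipped): 37.228,122.573 85.743,122.573 85.743,194.809 37.228,194.809.

Run 2: The run is open, so emit a `<polyline>` with points (Y-flipped): 126.878,133.234 127.117,134.257 135.701,125.664 148.021,112.359 159.468,99.249 165.432,91.240 161.306,93.237.

Run 3: The run returns to its start, so emit a `<polygon>` with points (Y-flipped): 168.673,150.427 166.495,143.809 170.311,137.980 177.248,137.329 182.082,142.347 181.172,149.255 175.205,152.851.

Run 4: The run returns to its start, so emit a `<polygon>` with points (Y-flipped): 17.801,189.587 39.252,201.804 27.035,223.255 5.584,211.038.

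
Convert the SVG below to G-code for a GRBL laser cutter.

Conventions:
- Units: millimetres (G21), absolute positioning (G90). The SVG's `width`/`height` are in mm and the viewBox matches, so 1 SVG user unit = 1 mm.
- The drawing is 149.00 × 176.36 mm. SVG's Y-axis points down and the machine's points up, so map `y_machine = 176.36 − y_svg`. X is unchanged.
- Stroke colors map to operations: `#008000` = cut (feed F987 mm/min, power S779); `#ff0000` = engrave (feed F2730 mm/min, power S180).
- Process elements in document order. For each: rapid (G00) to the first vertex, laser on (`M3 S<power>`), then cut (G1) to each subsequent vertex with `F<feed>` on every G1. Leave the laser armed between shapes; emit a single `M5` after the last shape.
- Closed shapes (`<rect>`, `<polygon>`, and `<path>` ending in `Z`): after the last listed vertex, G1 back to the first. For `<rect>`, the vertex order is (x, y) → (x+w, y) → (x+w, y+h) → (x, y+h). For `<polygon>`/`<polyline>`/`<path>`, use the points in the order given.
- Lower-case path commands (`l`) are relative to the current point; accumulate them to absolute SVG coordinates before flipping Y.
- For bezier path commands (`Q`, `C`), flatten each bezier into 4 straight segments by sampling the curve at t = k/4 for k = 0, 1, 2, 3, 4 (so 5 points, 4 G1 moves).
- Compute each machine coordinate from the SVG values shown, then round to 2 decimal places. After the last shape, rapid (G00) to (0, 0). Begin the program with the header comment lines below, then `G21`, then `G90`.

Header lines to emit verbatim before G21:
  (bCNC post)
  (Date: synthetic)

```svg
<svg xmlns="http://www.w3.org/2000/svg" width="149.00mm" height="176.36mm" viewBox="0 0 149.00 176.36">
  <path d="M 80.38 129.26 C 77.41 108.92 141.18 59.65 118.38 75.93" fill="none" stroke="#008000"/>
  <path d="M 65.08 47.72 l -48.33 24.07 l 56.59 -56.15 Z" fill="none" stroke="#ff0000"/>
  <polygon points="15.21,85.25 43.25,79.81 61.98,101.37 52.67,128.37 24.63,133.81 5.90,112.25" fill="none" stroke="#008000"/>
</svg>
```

(bCNC post)
(Date: synthetic)
G21
G90
G00 X80.38 Y47.10
M3 S779
G1 X88.27 Y66.30 F987
G1 X106.82 Y87.50 F987
G1 X121.64 Y101.83 F987
G1 X118.38 Y100.43 F987
G00 X65.08 Y128.64
M3 S180
G1 X16.75 Y104.57 F2730
G1 X73.34 Y160.72 F2730
G1 X65.08 Y128.64 F2730
G00 X15.21 Y91.11
M3 S779
G1 X43.25 Y96.55 F987
G1 X61.98 Y74.99 F987
G1 X52.67 Y47.99 F987
G1 X24.63 Y42.55 F987
G1 X5.90 Y64.11 F987
G1 X15.21 Y91.11 F987
M5
G00 X0.00 Y0.00

1 u = 1 mm; y_m = 176.36 − y.

[1] `<path>` cubic bezier, #008000→cut S779 F987: (80.38,47.10) → (88.27,66.30) → (106.82,87.50) → (121.64,101.83) → (118.38,100.43)

[2] `<path>` closed polygon, #ff0000→engrave S180 F2730: (65.08,128.64) → (16.75,104.57) → (73.34,160.72) → (65.08,128.64) (closed)

[3] `<polygon>` regular polygon, #008000→cut S779 F987: (15.21,91.11) → (43.25,96.55) → (61.98,74.99) → (52.67,47.99) → (24.63,42.55) → (5.90,64.11) → (15.21,91.11) (closed)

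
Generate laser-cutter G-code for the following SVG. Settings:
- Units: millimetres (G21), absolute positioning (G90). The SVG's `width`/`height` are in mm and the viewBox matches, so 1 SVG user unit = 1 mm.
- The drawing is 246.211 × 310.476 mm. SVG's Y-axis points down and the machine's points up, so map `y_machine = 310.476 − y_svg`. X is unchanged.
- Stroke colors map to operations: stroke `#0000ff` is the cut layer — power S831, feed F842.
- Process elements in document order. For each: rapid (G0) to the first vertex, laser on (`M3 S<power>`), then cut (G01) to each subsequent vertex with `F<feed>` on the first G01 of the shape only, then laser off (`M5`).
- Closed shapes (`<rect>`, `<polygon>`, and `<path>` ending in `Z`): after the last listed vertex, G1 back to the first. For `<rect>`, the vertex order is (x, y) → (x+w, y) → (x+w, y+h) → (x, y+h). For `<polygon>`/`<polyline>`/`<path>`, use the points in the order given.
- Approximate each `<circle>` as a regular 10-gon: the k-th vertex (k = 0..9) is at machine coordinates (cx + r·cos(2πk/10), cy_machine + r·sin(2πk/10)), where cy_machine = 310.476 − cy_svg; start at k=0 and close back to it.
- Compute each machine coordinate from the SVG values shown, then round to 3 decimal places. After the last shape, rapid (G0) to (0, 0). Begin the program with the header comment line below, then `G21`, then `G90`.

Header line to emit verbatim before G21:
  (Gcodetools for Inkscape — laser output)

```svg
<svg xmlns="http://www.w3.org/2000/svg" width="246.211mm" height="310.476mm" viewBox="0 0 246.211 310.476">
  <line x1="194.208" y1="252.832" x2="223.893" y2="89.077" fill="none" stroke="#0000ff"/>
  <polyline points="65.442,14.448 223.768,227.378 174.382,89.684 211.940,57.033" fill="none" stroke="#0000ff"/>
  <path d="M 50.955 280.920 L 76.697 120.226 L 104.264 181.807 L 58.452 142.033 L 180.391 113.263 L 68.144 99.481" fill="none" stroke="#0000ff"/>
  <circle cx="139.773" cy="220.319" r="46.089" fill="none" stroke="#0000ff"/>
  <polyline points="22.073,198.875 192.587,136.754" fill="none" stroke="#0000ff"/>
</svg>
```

(Gcodetools for Inkscape — laser output)
G21
G90
G0 X194.208 Y57.644
M3 S831
G01 X223.893 Y221.399 F842
M5
G0 X65.442 Y296.028
M3 S831
G01 X223.768 Y83.098 F842
G01 X174.382 Y220.792
G01 X211.940 Y253.443
M5
G0 X50.955 Y29.556
M3 S831
G01 X76.697 Y190.250 F842
G01 X104.264 Y128.669
G01 X58.452 Y168.443
G01 X180.391 Y197.213
G01 X68.144 Y210.995
M5
G0 X185.862 Y90.157
M3 S831
G01 X177.060 Y117.247 F842
G01 X154.015 Y133.990
G01 X125.531 Y133.990
G01 X102.486 Y117.247
G01 X93.684 Y90.157
G01 X102.486 Y63.067
G01 X125.531 Y46.324
G01 X154.015 Y46.324
G01 X177.060 Y63.067
G01 X185.862 Y90.157
M5
G0 X22.073 Y111.601
M3 S831
G01 X192.587 Y173.722 F842
M5
G0 X0.000 Y0.000

viewBox `0 0 246.211 310.476` with mm width/height → 1 unit = 1 mm. Flip: y_m = 310.476 − y_svg.

**Shape 1** — `<line>` line segment, stroke `#0000ff` → cut (S831, F842). Machine vertices: (194.208,57.644) → (223.893,221.399). Open path.

**Shape 2** — `<polyline>` open polyline, stroke `#0000ff` → cut (S831, F842). Machine vertices: (65.442,296.028) → (223.768,83.098) → (174.382,220.792) → (211.940,253.443). Open path.

**Shape 3** — `<path>` open polyline, stroke `#0000ff` → cut (S831, F842). Machine vertices: (50.955,29.556) → (76.697,190.250) → (104.264,128.669) → (58.452,168.443) → (180.391,197.213) → (68.144,210.995). Open path.

**Shape 4** — `<circle>` circle, stroke `#0000ff` → cut (S831, F842). Machine vertices: (185.862,90.157) → (177.060,117.247) → (154.015,133.990) → (125.531,133.990) → (102.486,117.247) → (93.684,90.157) → (102.486,63.067) → (125.531,46.324) → (154.015,46.324) → (177.060,63.067) → (185.862,90.157). Closed: final G1 returns to the first vertex.

**Shape 5** — `<polyline>` line segment, stroke `#0000ff` → cut (S831, F842). Machine vertices: (22.073,111.601) → (192.587,173.722). Open path.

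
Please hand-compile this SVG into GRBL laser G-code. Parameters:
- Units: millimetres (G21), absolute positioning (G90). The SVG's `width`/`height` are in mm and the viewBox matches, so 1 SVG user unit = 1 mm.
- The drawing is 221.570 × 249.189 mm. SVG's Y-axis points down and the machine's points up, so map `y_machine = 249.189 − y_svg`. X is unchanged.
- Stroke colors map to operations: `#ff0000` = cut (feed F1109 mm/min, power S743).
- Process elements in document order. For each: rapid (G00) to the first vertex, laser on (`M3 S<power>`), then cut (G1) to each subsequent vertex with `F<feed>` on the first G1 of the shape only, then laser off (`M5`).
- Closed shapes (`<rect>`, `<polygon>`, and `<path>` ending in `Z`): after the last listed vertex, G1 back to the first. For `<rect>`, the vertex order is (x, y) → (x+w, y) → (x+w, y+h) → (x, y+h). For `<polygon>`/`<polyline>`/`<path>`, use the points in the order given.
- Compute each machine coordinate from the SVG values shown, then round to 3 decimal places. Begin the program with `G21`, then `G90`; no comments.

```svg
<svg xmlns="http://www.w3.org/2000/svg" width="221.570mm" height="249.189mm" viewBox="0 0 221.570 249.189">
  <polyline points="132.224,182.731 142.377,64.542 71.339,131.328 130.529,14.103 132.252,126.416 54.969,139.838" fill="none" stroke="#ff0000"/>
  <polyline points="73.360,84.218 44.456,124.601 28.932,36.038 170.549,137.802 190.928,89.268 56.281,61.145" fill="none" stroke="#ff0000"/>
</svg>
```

1 u = 1 mm; y_m = 249.189 − y.

[1] `<polyline>` open polyline, #ff0000→cut S743 F1109: (132.224,66.458) → (142.377,184.647) → (71.339,117.861) → (130.529,235.086) → (132.252,122.773) → (54.969,109.351)

[2] `<polyline>` open polyline, #ff0000→cut S743 F1109: (73.360,164.971) → (44.456,124.588) → (28.932,213.151) → (170.549,111.387) → (190.928,159.921) → (56.281,188.044)

G21
G90
G00 X132.224 Y66.458
M3 S743
G1 X142.377 Y184.647 F1109
G1 X71.339 Y117.861
G1 X130.529 Y235.086
G1 X132.252 Y122.773
G1 X54.969 Y109.351
M5
G00 X73.360 Y164.971
M3 S743
G1 X44.456 Y124.588 F1109
G1 X28.932 Y213.151
G1 X170.549 Y111.387
G1 X190.928 Y159.921
G1 X56.281 Y188.044
M5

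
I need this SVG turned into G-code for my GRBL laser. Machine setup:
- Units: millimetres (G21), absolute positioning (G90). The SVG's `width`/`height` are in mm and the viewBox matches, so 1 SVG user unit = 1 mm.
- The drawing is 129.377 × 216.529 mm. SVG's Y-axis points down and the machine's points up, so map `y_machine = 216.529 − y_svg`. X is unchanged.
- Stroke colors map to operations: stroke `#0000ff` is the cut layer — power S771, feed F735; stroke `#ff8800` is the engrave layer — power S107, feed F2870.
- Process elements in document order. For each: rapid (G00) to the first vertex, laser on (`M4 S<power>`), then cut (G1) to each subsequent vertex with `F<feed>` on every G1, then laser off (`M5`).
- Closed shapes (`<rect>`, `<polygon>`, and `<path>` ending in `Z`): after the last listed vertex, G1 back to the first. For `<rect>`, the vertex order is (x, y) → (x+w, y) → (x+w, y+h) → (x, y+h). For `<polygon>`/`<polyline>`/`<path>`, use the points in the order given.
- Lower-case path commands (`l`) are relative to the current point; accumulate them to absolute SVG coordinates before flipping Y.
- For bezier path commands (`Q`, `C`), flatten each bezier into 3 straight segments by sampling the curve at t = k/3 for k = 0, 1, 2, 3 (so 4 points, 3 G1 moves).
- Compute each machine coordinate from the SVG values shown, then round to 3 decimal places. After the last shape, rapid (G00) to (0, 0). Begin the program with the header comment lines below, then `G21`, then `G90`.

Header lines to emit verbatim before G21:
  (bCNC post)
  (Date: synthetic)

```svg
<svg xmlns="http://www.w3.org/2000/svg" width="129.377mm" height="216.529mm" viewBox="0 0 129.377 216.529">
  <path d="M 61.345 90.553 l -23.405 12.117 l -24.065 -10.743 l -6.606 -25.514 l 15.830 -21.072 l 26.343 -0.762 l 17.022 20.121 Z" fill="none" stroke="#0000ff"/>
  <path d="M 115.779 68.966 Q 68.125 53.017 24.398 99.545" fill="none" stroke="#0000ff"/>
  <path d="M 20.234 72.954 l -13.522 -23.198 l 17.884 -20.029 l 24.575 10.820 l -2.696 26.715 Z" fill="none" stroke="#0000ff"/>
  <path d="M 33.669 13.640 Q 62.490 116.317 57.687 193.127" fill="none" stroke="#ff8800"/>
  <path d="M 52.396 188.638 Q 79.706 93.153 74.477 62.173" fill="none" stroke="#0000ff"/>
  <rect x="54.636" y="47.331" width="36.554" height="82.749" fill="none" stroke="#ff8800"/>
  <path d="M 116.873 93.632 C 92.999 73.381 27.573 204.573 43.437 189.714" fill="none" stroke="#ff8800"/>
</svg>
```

1 u = 1 mm; y_m = 216.529 − y.

[1] `<path>` regular polygon, #0000ff→cut S771 F735: (61.345,125.976) → (37.940,113.859) → (13.875,124.602) → (7.269,150.116) → (23.099,171.188) → (49.442,171.950) → (66.464,151.829) → (61.345,125.976) (closed)

[2] `<path>` quadratic bezier, #0000ff→cut S771 F735: (115.779,147.563) → (84.446,151.254) → (53.986,141.061) → (24.398,116.984)

[3] `<path>` regular polygon, #0000ff→cut S771 F735: (20.234,143.575) → (6.712,166.773) → (24.596,186.802) → (49.171,175.982) → (46.475,149.267) → (20.234,143.575) (closed)

[4] `<path>` quadratic bezier, #ff8800→engrave S107 F2870: (33.669,202.889) → (49.147,137.312) → (57.153,77.483) → (57.687,23.402)

[5] `<path>` quadratic bezier, #0000ff→cut S771 F735: (52.396,27.891) → (66.987,84.380) → (74.348,126.535) → (74.477,154.356)

[6] `<rect>` rectangle, #ff8800→engrave S107 F2870: (54.636,169.198) → (91.190,169.198) → (91.190,86.449) → (54.636,86.449) → (54.636,169.198) (closed)

[7] `<path>` cubic bezier, #ff8800→engrave S107 F2870: (116.873,122.897) → (83.698,103.685) → (50.120,49.621) → (43.437,26.815)

(bCNC post)
(Date: synthetic)
G21
G90
G00 X61.345 Y125.976
M4 S771
G1 X37.940 Y113.859 F735
G1 X13.875 Y124.602 F735
G1 X7.269 Y150.116 F735
G1 X23.099 Y171.188 F735
G1 X49.442 Y171.950 F735
G1 X66.464 Y151.829 F735
G1 X61.345 Y125.976 F735
M5
G00 X115.779 Y147.563
M4 S771
G1 X84.446 Y151.254 F735
G1 X53.986 Y141.061 F735
G1 X24.398 Y116.984 F735
M5
G00 X20.234 Y143.575
M4 S771
G1 X6.712 Y166.773 F735
G1 X24.596 Y186.802 F735
G1 X49.171 Y175.982 F735
G1 X46.475 Y149.267 F735
G1 X20.234 Y143.575 F735
M5
G00 X33.669 Y202.889
M4 S107
G1 X49.147 Y137.312 F2870
G1 X57.153 Y77.483 F2870
G1 X57.687 Y23.402 F2870
M5
G00 X52.396 Y27.891
M4 S771
G1 X66.987 Y84.380 F735
G1 X74.348 Y126.535 F735
G1 X74.477 Y154.356 F735
M5
G00 X54.636 Y169.198
M4 S107
G1 X91.190 Y169.198 F2870
G1 X91.190 Y86.449 F2870
G1 X54.636 Y86.449 F2870
G1 X54.636 Y169.198 F2870
M5
G00 X116.873 Y122.897
M4 S107
G1 X83.698 Y103.685 F2870
G1 X50.120 Y49.621 F2870
G1 X43.437 Y26.815 F2870
M5
G00 X0.000 Y0.000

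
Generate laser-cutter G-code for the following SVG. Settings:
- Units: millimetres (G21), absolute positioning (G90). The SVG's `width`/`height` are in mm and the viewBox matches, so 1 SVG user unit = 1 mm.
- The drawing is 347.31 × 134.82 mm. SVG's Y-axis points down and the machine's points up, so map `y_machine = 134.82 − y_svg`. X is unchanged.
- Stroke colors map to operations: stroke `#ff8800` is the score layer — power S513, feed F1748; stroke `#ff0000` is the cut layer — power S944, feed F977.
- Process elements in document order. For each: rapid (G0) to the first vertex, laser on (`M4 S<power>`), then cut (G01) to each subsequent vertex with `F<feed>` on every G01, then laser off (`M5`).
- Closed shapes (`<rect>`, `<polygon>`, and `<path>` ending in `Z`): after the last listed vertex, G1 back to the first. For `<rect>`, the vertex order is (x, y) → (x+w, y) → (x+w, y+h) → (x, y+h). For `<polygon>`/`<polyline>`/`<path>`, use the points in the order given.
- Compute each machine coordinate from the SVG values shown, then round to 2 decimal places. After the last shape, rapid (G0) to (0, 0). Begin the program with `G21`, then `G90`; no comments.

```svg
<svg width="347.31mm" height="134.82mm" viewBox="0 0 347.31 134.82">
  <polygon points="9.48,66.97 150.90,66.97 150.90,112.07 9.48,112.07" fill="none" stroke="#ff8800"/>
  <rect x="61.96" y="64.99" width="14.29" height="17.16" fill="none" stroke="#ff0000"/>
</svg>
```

G21
G90
G0 X9.48 Y67.85
M4 S513
G01 X150.90 Y67.85 F1748
G01 X150.90 Y22.75 F1748
G01 X9.48 Y22.75 F1748
G01 X9.48 Y67.85 F1748
M5
G0 X61.96 Y69.83
M4 S944
G01 X76.25 Y69.83 F977
G01 X76.25 Y52.67 F977
G01 X61.96 Y52.67 F977
G01 X61.96 Y69.83 F977
M5
G0 X0.00 Y0.00

Since the viewBox matches the mm dimensions, user units are millimetres directly. The only transform is the Y-flip y_m = 134.82 − y_svg.

Shape 1 is a rectangle drawn with `<polygon>`. Its stroke #ff8800 means score at S513, F1748. After flipping Y the toolpath is (9.48,67.85) → (150.90,67.85) → (150.90,22.75) → (9.48,22.75) → (9.48,67.85), returning to the start.

Shape 2 is a rectangle drawn with `<rect>`. Its stroke #ff0000 means cut at S944, F977. After flipping Y the toolpath is (61.96,69.83) → (76.25,69.83) → (76.25,52.67) → (61.96,52.67) → (61.96,69.83), returning to the start.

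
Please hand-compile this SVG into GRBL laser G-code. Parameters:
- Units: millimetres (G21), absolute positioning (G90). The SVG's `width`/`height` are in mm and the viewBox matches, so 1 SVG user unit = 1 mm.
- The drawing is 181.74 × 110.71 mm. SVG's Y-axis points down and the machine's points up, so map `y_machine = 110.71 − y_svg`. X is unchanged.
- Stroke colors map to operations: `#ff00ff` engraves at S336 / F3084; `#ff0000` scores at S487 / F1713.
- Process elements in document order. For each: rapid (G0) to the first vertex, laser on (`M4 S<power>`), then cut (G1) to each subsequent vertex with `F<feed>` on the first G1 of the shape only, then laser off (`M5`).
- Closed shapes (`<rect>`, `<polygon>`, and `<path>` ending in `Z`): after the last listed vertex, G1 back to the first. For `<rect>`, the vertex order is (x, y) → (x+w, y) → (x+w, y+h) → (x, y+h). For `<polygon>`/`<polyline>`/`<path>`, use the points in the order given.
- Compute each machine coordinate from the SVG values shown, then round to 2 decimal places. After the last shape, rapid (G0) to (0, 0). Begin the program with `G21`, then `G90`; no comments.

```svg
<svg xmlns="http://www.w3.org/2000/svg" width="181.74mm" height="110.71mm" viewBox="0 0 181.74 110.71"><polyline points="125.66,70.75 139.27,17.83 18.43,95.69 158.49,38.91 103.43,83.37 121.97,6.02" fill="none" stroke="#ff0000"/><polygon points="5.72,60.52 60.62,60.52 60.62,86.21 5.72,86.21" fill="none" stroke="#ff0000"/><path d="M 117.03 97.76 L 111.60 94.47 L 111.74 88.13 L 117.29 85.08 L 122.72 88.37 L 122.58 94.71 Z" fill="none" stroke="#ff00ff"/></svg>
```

G21
G90
G0 X125.66 Y39.96
M4 S487
G1 X139.27 Y92.88 F1713
G1 X18.43 Y15.02
G1 X158.49 Y71.80
G1 X103.43 Y27.34
G1 X121.97 Y104.69
M5
G0 X5.72 Y50.19
M4 S487
G1 X60.62 Y50.19 F1713
G1 X60.62 Y24.50
G1 X5.72 Y24.50
G1 X5.72 Y50.19
M5
G0 X117.03 Y12.95
M4 S336
G1 X111.60 Y16.24 F3084
G1 X111.74 Y22.58
G1 X117.29 Y25.63
G1 X122.72 Y22.34
G1 X122.58 Y16.00
G1 X117.03 Y12.95
M5
G0 X0.00 Y0.00

Since the viewBox matches the mm dimensions, user units are millimetres directly. The only transform is the Y-flip y_m = 110.71 − y_svg.

Shape 1 is a open polyline drawn with `<polyline>`. Its stroke #ff0000 means score at S487, F1713. After flipping Y the toolpath is (125.66,39.96) → (139.27,92.88) → (18.43,15.02) → (158.49,71.80) → (103.43,27.34) → (121.97,104.69).

Shape 2 is a rectangle drawn with `<polygon>`. Its stroke #ff0000 means score at S487, F1713. After flipping Y the toolpath is (5.72,50.19) → (60.62,50.19) → (60.62,24.50) → (5.72,24.50) → (5.72,50.19), returning to the start.

Shape 3 is a regular polygon drawn with `<path>`. Its stroke #ff00ff means engrave at S336, F3084. After flipping Y the toolpath is (117.03,12.95) → (111.60,16.24) → (111.74,22.58) → (117.29,25.63) → (122.72,22.34) → (122.58,16.00) → (117.03,12.95), returning to the start.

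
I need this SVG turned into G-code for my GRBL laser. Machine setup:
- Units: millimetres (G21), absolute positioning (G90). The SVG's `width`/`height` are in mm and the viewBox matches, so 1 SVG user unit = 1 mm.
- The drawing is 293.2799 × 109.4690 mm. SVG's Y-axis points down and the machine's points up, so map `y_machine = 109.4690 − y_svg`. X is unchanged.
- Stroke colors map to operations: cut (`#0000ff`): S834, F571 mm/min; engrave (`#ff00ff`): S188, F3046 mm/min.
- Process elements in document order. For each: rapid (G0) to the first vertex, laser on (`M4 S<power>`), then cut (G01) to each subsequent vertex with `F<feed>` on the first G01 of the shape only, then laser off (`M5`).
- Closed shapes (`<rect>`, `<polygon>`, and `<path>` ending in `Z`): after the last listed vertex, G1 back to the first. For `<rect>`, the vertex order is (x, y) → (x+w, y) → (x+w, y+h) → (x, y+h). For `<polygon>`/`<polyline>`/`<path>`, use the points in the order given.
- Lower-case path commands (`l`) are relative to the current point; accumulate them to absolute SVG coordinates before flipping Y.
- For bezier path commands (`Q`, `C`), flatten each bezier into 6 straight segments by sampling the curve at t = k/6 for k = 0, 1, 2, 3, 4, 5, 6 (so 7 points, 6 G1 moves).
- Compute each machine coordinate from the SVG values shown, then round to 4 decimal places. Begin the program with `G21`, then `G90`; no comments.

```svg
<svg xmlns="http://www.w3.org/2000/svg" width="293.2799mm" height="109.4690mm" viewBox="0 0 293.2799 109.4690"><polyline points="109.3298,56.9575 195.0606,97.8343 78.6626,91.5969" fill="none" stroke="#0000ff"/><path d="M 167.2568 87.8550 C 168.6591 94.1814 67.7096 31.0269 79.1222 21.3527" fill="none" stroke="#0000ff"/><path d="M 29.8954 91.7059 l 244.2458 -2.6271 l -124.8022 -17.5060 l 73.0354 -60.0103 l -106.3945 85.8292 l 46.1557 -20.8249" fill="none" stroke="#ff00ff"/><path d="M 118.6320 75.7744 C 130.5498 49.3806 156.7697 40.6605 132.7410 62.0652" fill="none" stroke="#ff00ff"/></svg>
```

viewBox `0 0 293.2799 109.4690` with mm width/height → 1 unit = 1 mm. Flip: y_m = 109.4690 − y_svg.

**Shape 1** — `<polyline>` open polyline, stroke `#0000ff` → cut (S834, F571). Machine vertices: (109.3298,52.5115) → (195.0606,11.6347) → (78.6626,17.8721). Open path.

**Shape 2** — `<path>` cubic bezier, stroke `#0000ff` → cut (S834, F571). Control points (SVG): P0=(167.2568,87.8550), P1=(168.6591,94.1814), P2=(67.7096,31.0269), P3=(79.1222,21.3527); sampled at t=k/6. Machine vertices: (167.2568,21.6140) → (160.4227,23.6716) → (142.4942,33.8938) → (119.4356,48.8649) → (97.2113,65.1695) → (81.7854,79.3918) → (79.1222,88.1163). Open path.

**Shape 3** — `<path>` open polyline, stroke `#ff00ff` → engrave (S188, F3046). Machine vertices: (29.8954,17.7631) → (274.1412,20.3902) → (149.3390,37.8962) → (222.3744,97.9065) → (115.9799,12.0773) → (162.1356,32.9022). Open path.

**Shape 4** — `<path>` cubic bezier, stroke `#ff00ff` → engrave (S188, F3046). Control points (SVG): P0=(118.6320,75.7744), P1=(130.5498,49.3806), P2=(156.7697,40.6605), P3=(132.7410,62.0652); sampled at t=k/6. Machine vertices: (118.6320,33.6946) → (125.4839,45.3610) → (132.9264,53.7360) → (139.1664,58.4736) → (142.4109,59.2281) → (140.8668,55.6534) → (132.7410,47.4038). Open path.

G21
G90
G0 X109.3298 Y52.5115
M4 S834
G01 X195.0606 Y11.6347 F571
G01 X78.6626 Y17.8721
M5
G0 X167.2568 Y21.6140
M4 S834
G01 X160.4227 Y23.6716 F571
G01 X142.4942 Y33.8938
G01 X119.4356 Y48.8649
G01 X97.2113 Y65.1695
G01 X81.7854 Y79.3918
G01 X79.1222 Y88.1163
M5
G0 X29.8954 Y17.7631
M4 S188
G01 X274.1412 Y20.3902 F3046
G01 X149.3390 Y37.8962
G01 X222.3744 Y97.9065
G01 X115.9799 Y12.0773
G01 X162.1356 Y32.9022
M5
G0 X118.6320 Y33.6946
M4 S188
G01 X125.4839 Y45.3610 F3046
G01 X132.9264 Y53.7360
G01 X139.1664 Y58.4736
G01 X142.4109 Y59.2281
G01 X140.8668 Y55.6534
G01 X132.7410 Y47.4038
M5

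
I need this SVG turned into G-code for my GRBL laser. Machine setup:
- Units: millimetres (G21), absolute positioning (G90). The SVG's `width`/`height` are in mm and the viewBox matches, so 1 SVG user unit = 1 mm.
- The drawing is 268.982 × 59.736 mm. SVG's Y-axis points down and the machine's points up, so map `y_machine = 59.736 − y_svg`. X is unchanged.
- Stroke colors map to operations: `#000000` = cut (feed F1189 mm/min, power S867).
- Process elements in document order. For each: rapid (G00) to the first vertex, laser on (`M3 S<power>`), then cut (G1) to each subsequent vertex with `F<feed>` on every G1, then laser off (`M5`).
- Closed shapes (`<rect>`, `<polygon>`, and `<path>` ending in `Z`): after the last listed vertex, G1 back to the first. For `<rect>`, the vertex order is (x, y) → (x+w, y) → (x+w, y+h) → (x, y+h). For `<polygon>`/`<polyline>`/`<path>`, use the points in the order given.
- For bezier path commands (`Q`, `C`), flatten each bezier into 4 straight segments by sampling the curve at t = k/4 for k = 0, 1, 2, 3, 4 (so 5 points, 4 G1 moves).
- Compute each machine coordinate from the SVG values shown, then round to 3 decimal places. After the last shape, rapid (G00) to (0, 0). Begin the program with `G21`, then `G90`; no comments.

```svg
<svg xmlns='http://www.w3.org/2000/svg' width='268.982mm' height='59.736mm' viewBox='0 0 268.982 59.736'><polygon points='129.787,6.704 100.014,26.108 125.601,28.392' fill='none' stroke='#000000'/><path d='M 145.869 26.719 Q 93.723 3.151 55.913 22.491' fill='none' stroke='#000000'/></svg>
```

viewBox `0 0 268.982 59.736` with mm width/height → 1 unit = 1 mm. Flip: y_m = 59.736 − y_svg.

**Shape 1** — `<polygon>` closed polygon, stroke `#000000` → cut (S867, F1189). Machine vertices: (129.787,53.032) → (100.014,33.628) → (125.601,31.344) → (129.787,53.032). Closed: final G1 returns to the first vertex.

**Shape 2** — `<path>` quadratic bezier, stroke `#000000` → cut (S867, F1189). Control points (SVG): P0=(145.869,26.719), P1=(93.723,3.151), P2=(55.913,22.491); sampled at t=k/4. Machine vertices: (145.869,33.017) → (120.692,42.119) → (97.307,45.858) → (75.714,44.233) → (55.913,37.245). Open path.

G21
G90
G00 X129.787 Y53.032
M3 S867
G1 X100.014 Y33.628 F1189
G1 X125.601 Y31.344 F1189
G1 X129.787 Y53.032 F1189
M5
G00 X145.869 Y33.017
M3 S867
G1 X120.692 Y42.119 F1189
G1 X97.307 Y45.858 F1189
G1 X75.714 Y44.233 F1189
G1 X55.913 Y37.245 F1189
M5
G00 X0.000 Y0.000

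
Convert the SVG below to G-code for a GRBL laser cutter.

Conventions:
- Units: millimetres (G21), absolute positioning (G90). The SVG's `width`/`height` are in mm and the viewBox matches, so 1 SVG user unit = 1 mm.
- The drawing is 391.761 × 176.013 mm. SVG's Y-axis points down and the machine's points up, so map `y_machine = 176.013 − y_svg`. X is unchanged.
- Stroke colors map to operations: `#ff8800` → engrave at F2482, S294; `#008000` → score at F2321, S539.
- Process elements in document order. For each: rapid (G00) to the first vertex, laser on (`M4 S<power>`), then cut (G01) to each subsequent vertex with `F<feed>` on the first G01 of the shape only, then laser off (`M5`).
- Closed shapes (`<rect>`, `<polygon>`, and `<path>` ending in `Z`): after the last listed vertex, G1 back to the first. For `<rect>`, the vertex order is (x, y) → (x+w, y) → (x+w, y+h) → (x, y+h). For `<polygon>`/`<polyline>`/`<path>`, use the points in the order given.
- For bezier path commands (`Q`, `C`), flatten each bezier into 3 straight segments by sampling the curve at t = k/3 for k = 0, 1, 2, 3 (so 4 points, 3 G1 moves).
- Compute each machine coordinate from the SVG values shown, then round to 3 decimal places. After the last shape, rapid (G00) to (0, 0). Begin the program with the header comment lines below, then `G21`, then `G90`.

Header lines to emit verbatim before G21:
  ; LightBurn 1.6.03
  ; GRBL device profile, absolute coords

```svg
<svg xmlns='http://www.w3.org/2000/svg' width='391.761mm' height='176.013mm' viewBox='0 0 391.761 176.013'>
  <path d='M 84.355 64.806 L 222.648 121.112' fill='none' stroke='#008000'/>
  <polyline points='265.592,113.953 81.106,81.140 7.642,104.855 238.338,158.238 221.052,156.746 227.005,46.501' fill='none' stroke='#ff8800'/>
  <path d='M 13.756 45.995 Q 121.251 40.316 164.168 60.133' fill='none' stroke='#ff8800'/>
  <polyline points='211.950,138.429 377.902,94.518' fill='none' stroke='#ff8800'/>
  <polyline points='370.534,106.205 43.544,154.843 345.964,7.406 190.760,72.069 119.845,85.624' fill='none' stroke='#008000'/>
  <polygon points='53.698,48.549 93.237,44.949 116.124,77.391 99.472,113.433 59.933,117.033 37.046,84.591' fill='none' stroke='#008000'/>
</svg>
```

1 u = 1 mm; y_m = 176.013 − y.

[1] `<path>` line segment, #008000→score S539 F2321: (84.355,111.207) → (222.648,54.901)

[2] `<polyline>` open polyline, #ff8800→engrave S294 F2482: (265.592,62.060) → (81.106,94.873) → (7.642,71.158) → (238.338,17.775) → (221.052,19.267) → (227.005,129.512)

[3] `<path>` quadratic bezier, #ff8800→engrave S294 F2482: (13.756,130.018) → (78.244,130.971) → (128.381,126.258) → (164.168,115.880)

[4] `<polyline>` line segment, #ff8800→engrave S294 F2482: (211.950,37.584) → (377.902,81.495)

[5] `<polyline>` open polyline, #008000→score S539 F2321: (370.534,69.808) → (43.544,21.170) → (345.964,168.607) → (190.760,103.944) → (119.845,90.389)

[6] `<polygon>` regular polygon, #008000→score S539 F2321: (53.698,127.464) → (93.237,131.064) → (116.124,98.622) → (99.472,62.580) → (59.933,58.980) → (37.046,91.422) → (53.698,127.464) (closed)

; LightBurn 1.6.03
; GRBL device profile, absolute coords
G21
G90
G00 X84.355 Y111.207
M4 S539
G01 X222.648 Y54.901 F2321
M5
G00 X265.592 Y62.060
M4 S294
G01 X81.106 Y94.873 F2482
G01 X7.642 Y71.158
G01 X238.338 Y17.775
G01 X221.052 Y19.267
G01 X227.005 Y129.512
M5
G00 X13.756 Y130.018
M4 S294
G01 X78.244 Y130.971 F2482
G01 X128.381 Y126.258
G01 X164.168 Y115.880
M5
G00 X211.950 Y37.584
M4 S294
G01 X377.902 Y81.495 F2482
M5
G00 X370.534 Y69.808
M4 S539
G01 X43.544 Y21.170 F2321
G01 X345.964 Y168.607
G01 X190.760 Y103.944
G01 X119.845 Y90.389
M5
G00 X53.698 Y127.464
M4 S539
G01 X93.237 Y131.064 F2321
G01 X116.124 Y98.622
G01 X99.472 Y62.580
G01 X59.933 Y58.980
G01 X37.046 Y91.422
G01 X53.698 Y127.464
M5
G00 X0.000 Y0.000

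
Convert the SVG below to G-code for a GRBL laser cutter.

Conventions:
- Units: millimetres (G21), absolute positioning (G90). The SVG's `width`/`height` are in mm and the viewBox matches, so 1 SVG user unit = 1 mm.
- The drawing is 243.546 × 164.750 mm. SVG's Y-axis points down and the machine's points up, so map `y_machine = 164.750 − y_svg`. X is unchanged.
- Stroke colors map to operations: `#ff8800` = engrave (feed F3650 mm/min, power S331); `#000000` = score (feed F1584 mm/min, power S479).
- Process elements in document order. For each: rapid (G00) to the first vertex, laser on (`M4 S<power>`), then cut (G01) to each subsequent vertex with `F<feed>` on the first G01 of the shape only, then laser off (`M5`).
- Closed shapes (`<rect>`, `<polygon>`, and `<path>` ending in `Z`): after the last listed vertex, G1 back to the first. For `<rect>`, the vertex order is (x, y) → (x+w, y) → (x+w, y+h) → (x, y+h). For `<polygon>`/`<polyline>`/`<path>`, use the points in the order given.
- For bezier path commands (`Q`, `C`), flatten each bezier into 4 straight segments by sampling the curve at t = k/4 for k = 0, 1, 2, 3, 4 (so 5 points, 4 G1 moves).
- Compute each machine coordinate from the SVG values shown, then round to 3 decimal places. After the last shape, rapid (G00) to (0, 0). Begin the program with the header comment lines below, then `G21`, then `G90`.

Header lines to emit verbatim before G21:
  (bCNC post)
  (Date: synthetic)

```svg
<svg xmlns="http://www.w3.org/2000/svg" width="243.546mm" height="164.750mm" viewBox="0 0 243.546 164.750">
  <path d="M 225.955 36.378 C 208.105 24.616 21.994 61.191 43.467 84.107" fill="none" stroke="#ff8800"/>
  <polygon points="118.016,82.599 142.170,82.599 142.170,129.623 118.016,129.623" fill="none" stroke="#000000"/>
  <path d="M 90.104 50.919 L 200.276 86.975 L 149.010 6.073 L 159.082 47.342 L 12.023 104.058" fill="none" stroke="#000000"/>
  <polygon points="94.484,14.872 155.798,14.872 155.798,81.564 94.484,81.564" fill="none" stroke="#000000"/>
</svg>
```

1 u = 1 mm; y_m = 164.750 − y.

[1] `<path>` cubic bezier, #ff8800→engrave S331 F3650: (225.955,128.372) → (186.891,129.099) → (119.965,117.512) → (60.412,99.422) → (43.467,80.643)

[2] `<polygon>` rectangle, #000000→score S479 F1584: (118.016,82.151) → (142.170,82.151) → (142.170,35.127) → (118.016,35.127) → (118.016,82.151) (closed)

[3] `<path>` open polyline, #000000→score S479 F1584: (90.104,113.831) → (200.276,77.775) → (149.010,158.677) → (159.082,117.408) → (12.023,60.692)

[4] `<polygon>` rectangle, #000000→score S479 F1584: (94.484,149.878) → (155.798,149.878) → (155.798,83.186) → (94.484,83.186) → (94.484,149.878) (closed)

(bCNC post)
(Date: synthetic)
G21
G90
G00 X225.955 Y128.372
M4 S331
G01 X186.891 Y129.099 F3650
G01 X119.965 Y117.512
G01 X60.412 Y99.422
G01 X43.467 Y80.643
M5
G00 X118.016 Y82.151
M4 S479
G01 X142.170 Y82.151 F1584
G01 X142.170 Y35.127
G01 X118.016 Y35.127
G01 X118.016 Y82.151
M5
G00 X90.104 Y113.831
M4 S479
G01 X200.276 Y77.775 F1584
G01 X149.010 Y158.677
G01 X159.082 Y117.408
G01 X12.023 Y60.692
M5
G00 X94.484 Y149.878
M4 S479
G01 X155.798 Y149.878 F1584
G01 X155.798 Y83.186
G01 X94.484 Y83.186
G01 X94.484 Y149.878
M5
G00 X0.000 Y0.000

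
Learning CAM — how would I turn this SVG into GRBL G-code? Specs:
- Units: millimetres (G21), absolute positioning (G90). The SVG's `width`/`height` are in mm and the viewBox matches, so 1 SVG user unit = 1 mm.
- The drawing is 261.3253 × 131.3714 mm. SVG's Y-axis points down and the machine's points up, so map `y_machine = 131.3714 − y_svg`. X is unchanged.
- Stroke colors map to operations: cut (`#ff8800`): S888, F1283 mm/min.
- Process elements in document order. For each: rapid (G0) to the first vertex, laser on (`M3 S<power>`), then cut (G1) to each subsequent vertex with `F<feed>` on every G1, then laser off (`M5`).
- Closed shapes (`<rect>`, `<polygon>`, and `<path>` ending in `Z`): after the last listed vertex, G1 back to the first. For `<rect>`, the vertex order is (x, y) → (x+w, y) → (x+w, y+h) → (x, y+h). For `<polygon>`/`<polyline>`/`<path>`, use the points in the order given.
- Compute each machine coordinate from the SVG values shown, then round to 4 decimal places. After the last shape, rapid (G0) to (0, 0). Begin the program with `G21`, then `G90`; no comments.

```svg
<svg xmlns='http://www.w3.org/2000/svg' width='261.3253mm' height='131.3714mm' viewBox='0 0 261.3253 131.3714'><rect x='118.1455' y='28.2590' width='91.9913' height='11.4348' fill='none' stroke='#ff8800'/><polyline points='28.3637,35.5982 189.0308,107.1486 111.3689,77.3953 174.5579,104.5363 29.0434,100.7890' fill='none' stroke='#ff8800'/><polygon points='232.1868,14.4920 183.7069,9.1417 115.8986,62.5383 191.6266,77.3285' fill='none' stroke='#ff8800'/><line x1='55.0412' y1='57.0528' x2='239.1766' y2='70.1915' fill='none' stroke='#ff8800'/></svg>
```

viewBox `0 0 261.3253 131.3714` with mm width/height → 1 unit = 1 mm. Flip: y_m = 131.3714 − y_svg.

**Shape 1** — `<rect>` rectangle, stroke `#ff8800` → cut (S888, F1283). Machine vertices: (118.1455,103.1124) → (210.1368,103.1124) → (210.1368,91.6776) → (118.1455,91.6776) → (118.1455,103.1124). Closed: final G1 returns to the first vertex.

**Shape 2** — `<polyline>` open polyline, stroke `#ff8800` → cut (S888, F1283). Machine vertices: (28.3637,95.7732) → (189.0308,24.2228) → (111.3689,53.9761) → (174.5579,26.8351) → (29.0434,30.5824). Open path.

**Shape 3** — `<polygon>` closed polygon, stroke `#ff8800` → cut (S888, F1283). Machine vertices: (232.1868,116.8794) → (183.7069,122.2297) → (115.8986,68.8331) → (191.6266,54.0429) → (232.1868,116.8794). Closed: final G1 returns to the first vertex.

**Shape 4** — `<line>` line segment, stroke `#ff8800` → cut (S888, F1283). Machine vertices: (55.0412,74.3186) → (239.1766,61.1799). Open path.

G21
G90
G0 X118.1455 Y103.1124
M3 S888
G1 X210.1368 Y103.1124 F1283
G1 X210.1368 Y91.6776 F1283
G1 X118.1455 Y91.6776 F1283
G1 X118.1455 Y103.1124 F1283
M5
G0 X28.3637 Y95.7732
M3 S888
G1 X189.0308 Y24.2228 F1283
G1 X111.3689 Y53.9761 F1283
G1 X174.5579 Y26.8351 F1283
G1 X29.0434 Y30.5824 F1283
M5
G0 X232.1868 Y116.8794
M3 S888
G1 X183.7069 Y122.2297 F1283
G1 X115.8986 Y68.8331 F1283
G1 X191.6266 Y54.0429 F1283
G1 X232.1868 Y116.8794 F1283
M5
G0 X55.0412 Y74.3186
M3 S888
G1 X239.1766 Y61.1799 F1283
M5
G0 X0.0000 Y0.0000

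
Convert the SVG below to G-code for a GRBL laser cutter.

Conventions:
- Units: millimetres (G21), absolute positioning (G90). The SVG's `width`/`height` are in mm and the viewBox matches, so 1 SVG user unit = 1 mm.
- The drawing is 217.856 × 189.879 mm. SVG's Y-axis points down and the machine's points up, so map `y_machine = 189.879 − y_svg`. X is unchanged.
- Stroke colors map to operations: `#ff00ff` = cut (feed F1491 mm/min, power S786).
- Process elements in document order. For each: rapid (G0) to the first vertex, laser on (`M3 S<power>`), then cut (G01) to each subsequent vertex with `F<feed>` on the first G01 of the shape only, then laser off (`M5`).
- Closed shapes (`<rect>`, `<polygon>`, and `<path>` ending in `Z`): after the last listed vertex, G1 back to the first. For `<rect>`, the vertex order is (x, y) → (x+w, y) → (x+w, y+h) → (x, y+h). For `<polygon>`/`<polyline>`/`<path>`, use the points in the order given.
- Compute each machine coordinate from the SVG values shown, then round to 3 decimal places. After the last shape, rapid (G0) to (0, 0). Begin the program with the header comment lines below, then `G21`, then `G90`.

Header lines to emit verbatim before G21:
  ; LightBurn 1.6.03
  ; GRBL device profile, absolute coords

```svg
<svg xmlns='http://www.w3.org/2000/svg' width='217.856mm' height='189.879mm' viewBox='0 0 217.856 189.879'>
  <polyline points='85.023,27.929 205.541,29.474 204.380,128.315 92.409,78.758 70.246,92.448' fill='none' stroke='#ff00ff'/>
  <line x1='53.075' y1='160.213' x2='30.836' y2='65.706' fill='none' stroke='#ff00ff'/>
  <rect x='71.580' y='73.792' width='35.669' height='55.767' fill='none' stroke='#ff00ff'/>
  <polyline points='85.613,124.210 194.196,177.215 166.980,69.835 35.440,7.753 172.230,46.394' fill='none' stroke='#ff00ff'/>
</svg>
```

viewBox `0 0 217.856 189.879` with mm width/height → 1 unit = 1 mm. Flip: y_m = 189.879 − y_svg.

**Shape 1** — `<polyline>` open polyline, stroke `#ff00ff` → cut (S786, F1491). Machine vertices: (85.023,161.950) → (205.541,160.405) → (204.380,61.564) → (92.409,111.121) → (70.246,97.431). Open path.

**Shape 2** — `<line>` line segment, stroke `#ff00ff` → cut (S786, F1491). Machine vertices: (53.075,29.666) → (30.836,124.173). Open path.

**Shape 3** — `<rect>` rectangle, stroke `#ff00ff` → cut (S786, F1491). Machine vertices: (71.580,116.087) → (107.249,116.087) → (107.249,60.320) → (71.580,60.320) → (71.580,116.087). Closed: final G1 returns to the first vertex.

**Shape 4** — `<polyline>` open polyline, stroke `#ff00ff` → cut (S786, F1491). Machine vertices: (85.613,65.669) → (194.196,12.664) → (166.980,120.044) → (35.440,182.126) → (172.230,143.485). Open path.

; LightBurn 1.6.03
; GRBL device profile, absolute coords
G21
G90
G0 X85.023 Y161.950
M3 S786
G01 X205.541 Y160.405 F1491
G01 X204.380 Y61.564
G01 X92.409 Y111.121
G01 X70.246 Y97.431
M5
G0 X53.075 Y29.666
M3 S786
G01 X30.836 Y124.173 F1491
M5
G0 X71.580 Y116.087
M3 S786
G01 X107.249 Y116.087 F1491
G01 X107.249 Y60.320
G01 X71.580 Y60.320
G01 X71.580 Y116.087
M5
G0 X85.613 Y65.669
M3 S786
G01 X194.196 Y12.664 F1491
G01 X166.980 Y120.044
G01 X35.440 Y182.126
G01 X172.230 Y143.485
M5
G0 X0.000 Y0.000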